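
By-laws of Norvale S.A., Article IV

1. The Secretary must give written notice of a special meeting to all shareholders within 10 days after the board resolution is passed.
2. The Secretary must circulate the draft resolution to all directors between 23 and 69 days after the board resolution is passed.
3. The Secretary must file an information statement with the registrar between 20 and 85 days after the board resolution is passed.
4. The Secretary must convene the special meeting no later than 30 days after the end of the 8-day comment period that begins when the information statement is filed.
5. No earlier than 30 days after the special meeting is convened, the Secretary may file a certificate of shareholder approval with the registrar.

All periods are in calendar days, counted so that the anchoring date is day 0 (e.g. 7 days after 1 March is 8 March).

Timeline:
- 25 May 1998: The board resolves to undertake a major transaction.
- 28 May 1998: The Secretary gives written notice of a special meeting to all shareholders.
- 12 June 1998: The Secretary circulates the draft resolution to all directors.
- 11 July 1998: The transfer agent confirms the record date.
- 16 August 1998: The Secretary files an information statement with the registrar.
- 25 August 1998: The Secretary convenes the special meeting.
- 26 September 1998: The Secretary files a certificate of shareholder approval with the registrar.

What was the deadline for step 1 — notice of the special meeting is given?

4 June 1998

Step 1 runs from 25 May 1998, when the board resolution is passed. 10 days after 25 May 1998 is 4 June 1998.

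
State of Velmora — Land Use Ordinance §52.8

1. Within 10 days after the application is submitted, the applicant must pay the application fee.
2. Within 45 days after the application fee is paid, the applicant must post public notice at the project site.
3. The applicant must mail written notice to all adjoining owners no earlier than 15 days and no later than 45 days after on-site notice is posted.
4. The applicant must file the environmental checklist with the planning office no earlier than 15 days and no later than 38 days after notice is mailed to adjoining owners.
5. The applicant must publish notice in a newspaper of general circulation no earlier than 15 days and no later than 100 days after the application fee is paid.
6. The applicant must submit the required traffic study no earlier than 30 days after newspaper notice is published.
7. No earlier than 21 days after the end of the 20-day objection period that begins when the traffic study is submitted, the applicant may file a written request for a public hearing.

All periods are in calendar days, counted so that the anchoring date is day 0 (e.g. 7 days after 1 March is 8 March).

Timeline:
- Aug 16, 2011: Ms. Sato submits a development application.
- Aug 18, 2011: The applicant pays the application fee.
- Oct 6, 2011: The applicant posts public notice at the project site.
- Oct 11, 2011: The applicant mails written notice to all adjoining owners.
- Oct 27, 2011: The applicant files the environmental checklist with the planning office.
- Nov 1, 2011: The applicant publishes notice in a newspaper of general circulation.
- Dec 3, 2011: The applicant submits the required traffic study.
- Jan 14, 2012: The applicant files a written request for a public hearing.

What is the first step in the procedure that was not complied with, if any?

Step 2

(1) due by Aug 16, 2011 + 10 days = Aug 26, 2011; done Aug 18, 2011 — timely.
(2) due by Aug 18, 2011 + 45 days = Oct 2, 2011; done Oct 6, 2011 — 4 days late.
No need to go further; step 2 was not satisfied.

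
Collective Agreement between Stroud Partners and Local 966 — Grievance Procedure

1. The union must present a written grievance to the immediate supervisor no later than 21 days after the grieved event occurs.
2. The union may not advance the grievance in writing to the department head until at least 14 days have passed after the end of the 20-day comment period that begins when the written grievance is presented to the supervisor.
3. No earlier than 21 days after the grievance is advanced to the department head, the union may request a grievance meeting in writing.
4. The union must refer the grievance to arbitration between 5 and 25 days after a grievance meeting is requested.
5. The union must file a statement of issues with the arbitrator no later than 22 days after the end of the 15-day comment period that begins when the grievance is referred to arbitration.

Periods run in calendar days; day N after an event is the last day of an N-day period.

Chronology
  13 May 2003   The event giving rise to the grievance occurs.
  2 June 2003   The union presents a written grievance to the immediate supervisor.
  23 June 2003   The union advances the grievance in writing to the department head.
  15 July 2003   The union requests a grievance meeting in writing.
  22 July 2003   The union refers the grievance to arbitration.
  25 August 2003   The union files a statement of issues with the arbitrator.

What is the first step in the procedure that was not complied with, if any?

Step 1: 21 days after 13 May 2003 (when the grieved event occurs) is 3 June 2003; completed 2 June 2003, before the deadline.
Step 2: the earliest permitted date is 14 days after 22 June 2003 (end of the 20-day comment period, which began when the written grievance is presented to the supervisor on 2 June 2003), i.e. 6 July 2003; acted on 23 June 2003, 13 days prematurely.

Step 2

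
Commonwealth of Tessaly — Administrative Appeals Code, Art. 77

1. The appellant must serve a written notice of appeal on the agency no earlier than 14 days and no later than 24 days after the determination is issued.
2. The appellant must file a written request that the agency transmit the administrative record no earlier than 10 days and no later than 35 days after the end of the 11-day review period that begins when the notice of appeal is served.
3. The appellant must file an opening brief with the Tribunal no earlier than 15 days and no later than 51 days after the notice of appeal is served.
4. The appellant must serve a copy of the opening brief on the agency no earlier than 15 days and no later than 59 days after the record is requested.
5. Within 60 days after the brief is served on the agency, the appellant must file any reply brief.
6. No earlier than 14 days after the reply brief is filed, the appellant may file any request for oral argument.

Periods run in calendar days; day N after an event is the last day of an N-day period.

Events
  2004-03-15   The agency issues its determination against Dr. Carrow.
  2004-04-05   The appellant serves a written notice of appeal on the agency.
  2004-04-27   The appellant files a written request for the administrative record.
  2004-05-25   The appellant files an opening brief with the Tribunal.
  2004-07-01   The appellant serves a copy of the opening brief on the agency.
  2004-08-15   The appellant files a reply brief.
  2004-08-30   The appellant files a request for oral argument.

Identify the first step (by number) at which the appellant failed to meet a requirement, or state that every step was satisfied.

(1) the permitted window runs from 2004-03-15 + 14 = 2004-03-29 to 2004-03-15 + 24 = 2004-04-08; done 2004-04-05, which is between those dates.
(2) the permitted window runs from 2004-04-16 + 10 = 2004-04-26 to 2004-04-16 + 35 = 2004-05-21; 2004-04-27 falls inside that range.
(3) the permitted window runs from 2004-04-05 + 15 = 2004-04-20 to 2004-04-05 + 51 = 2004-05-26; 2004-05-25 falls inside that range.
(4) the permitted window runs from 2004-04-27 + 15 = 2004-05-12 to 2004-04-27 + 59 = 2004-06-25; 2004-07-01 is 6 days past the end of the window.

Step 4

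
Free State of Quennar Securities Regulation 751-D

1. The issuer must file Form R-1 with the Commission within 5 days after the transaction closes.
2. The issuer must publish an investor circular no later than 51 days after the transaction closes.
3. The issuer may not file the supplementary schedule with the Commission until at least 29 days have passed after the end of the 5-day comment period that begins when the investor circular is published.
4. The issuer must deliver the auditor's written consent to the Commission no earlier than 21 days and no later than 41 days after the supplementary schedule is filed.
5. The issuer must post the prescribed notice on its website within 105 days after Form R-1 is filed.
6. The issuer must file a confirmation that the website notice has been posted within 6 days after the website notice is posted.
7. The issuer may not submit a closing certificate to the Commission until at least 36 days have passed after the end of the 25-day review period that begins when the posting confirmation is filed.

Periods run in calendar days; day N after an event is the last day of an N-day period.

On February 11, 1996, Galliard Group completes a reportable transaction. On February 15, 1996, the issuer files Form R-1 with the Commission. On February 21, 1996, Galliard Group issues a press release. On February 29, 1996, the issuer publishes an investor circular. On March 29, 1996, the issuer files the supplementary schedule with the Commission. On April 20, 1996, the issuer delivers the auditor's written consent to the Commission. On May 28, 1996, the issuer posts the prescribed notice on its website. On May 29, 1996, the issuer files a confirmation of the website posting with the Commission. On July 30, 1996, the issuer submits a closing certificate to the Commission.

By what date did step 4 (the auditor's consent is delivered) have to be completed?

May 9, 1996

Step 4 runs from March 29, 1996, when the supplementary schedule is filed. The window is 21–41 days after March 29, 1996; it closes on May 9, 1996.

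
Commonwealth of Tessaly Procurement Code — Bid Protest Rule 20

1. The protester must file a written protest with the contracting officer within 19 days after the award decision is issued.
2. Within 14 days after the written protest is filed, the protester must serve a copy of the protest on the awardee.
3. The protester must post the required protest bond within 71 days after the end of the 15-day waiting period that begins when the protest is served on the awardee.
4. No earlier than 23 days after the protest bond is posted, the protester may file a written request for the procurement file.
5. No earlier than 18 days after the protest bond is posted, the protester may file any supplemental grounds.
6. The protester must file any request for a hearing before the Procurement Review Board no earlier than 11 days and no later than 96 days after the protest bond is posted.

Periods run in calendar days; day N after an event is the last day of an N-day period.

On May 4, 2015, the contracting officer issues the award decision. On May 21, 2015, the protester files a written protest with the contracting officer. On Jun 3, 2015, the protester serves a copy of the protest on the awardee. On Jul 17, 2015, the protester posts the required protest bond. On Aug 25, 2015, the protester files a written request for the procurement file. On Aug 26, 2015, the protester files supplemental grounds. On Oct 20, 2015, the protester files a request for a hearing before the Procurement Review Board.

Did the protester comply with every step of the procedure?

Yes

(1) due by May 4, 2015 + 19 days = May 23, 2015; completed May 21, 2015, before the deadline.
(2) due by May 21, 2015 + 14 days = Jun 4, 2015; Jun 3, 2015 is within that limit.
(3) due by Jun 18, 2015 + 71 days = Aug 28, 2015; completed Jul 17, 2015, before the deadline.
(4) permitted from Jul 17, 2015 + 23 days = Aug 9, 2015 onward; done Aug 25, 2015 — permitted.
(5) permitted from Jul 17, 2015 + 18 days = Aug 4, 2015 onward; done Aug 26, 2015 — permitted.
(6) the permitted window runs from Jul 17, 2015 + 11 = Jul 28, 2015 to Jul 17, 2015 + 96 = Oct 21, 2015; done Oct 20, 2015 — within the window.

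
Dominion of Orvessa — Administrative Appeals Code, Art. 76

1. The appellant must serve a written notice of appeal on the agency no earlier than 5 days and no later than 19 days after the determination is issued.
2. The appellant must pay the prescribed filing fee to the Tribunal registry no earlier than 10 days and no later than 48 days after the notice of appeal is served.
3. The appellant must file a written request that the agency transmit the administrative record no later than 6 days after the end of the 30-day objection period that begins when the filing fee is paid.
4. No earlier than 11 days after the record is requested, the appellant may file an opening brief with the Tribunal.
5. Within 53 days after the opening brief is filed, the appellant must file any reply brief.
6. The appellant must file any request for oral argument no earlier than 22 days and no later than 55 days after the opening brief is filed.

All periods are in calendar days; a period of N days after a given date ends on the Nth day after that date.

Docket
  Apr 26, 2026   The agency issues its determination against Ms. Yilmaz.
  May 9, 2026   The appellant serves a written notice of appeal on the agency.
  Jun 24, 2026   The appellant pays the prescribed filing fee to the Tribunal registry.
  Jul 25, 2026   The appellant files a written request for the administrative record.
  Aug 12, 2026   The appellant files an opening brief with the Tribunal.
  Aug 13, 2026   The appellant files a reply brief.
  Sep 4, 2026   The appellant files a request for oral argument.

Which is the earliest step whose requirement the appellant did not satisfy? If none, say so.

Step 1: the window is 5–19 days after Apr 26, 2026 (when the determination is issued), so May 1, 2026 through May 15, 2026; May 9, 2026 falls inside that range.
Step 2: the window is 10–48 days after May 9, 2026 (when the notice of appeal is served), so May 19, 2026 through Jun 26, 2026; done Jun 24, 2026 — within the window.
Step 3: 6 days after Jul 24, 2026 (end of the 30-day objection period, which began when the filing fee is paid on Jun 24, 2026) is Jul 30, 2026; done Jul 25, 2026 — timely.
Step 4: the earliest permitted date is 11 days after Jul 25, 2026 (when the record is requested), i.e. Aug 5, 2026; done Aug 12, 2026 — permitted.
Step 5: 53 days after Aug 12, 2026 (when the opening brief is filed) is Oct 4, 2026; Aug 13, 2026 is within that limit.
Step 6: the window is 22–55 days after Aug 12, 2026 (when the opening brief is filed), so Sep 3, 2026 through Oct 6, 2026; done Sep 4, 2026 — within the window.

None — every step was satisfied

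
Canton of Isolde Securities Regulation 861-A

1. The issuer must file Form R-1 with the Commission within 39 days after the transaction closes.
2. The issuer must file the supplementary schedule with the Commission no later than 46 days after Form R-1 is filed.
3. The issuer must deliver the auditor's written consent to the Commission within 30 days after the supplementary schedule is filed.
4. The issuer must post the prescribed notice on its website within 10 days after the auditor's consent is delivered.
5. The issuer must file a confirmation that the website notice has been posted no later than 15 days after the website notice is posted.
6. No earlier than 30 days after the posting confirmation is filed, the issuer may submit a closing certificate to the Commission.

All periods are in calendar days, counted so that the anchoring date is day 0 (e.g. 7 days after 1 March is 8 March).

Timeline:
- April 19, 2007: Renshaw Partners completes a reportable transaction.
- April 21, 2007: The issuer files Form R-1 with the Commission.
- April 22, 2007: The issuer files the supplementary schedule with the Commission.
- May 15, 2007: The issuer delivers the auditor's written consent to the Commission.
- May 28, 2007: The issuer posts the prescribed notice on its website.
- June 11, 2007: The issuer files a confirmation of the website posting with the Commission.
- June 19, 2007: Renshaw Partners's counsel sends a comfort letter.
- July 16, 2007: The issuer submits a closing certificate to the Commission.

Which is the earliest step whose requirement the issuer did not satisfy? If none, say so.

Step 4

Step 1: 39 days after April 19, 2007 (when the transaction closes) is May 28, 2007; April 21, 2007 is within that limit.
Step 2: 46 days after April 21, 2007 (when Form R-1 is filed) is June 6, 2007; done April 22, 2007 — timely.
Step 3: 30 days after April 22, 2007 (when the supplementary schedule is filed) is May 22, 2007; May 15, 2007 is within that limit.
Step 4: 10 days after May 15, 2007 (when the auditor's consent is delivered) is May 25, 2007; done May 28, 2007 — 3 days late.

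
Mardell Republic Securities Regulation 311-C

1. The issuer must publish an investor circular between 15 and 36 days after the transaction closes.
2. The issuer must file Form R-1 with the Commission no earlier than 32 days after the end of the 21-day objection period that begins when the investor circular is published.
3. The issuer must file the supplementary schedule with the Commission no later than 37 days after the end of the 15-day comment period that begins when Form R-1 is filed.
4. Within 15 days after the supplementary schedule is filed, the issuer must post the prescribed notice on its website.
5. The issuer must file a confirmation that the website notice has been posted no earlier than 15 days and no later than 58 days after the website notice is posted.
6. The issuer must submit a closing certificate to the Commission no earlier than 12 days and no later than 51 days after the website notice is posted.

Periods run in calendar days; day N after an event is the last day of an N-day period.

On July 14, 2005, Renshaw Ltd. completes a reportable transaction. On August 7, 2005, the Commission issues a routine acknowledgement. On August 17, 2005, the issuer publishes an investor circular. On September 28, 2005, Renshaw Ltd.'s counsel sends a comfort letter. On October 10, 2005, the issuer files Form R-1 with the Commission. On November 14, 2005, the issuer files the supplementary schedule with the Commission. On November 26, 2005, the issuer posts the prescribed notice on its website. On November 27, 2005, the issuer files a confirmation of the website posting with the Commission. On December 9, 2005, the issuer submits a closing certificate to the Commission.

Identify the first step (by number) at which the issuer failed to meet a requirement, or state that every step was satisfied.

Step 5

Step 1 — 15 and 36 days from July 14, 2005 (when the transaction closes) are July 29, 2005 and August 19, 2005 respectively; done August 17, 2005 — within the window.
Step 2 — must wait 32 days from September 7, 2005 (end of the 21-day objection period, which began when the investor circular is published on August 17, 2005), so not before October 9, 2005; October 10, 2005 is on or after that date.
Step 3 — counting 37 days from October 25, 2005 (end of the 15-day comment period, which began when Form R-1 is filed on October 10, 2005) gives a deadline of December 1, 2005; done November 14, 2005 — timely.
Step 4 — counting 15 days from November 14, 2005 (when the supplementary schedule is filed) gives a deadline of November 29, 2005; done November 26, 2005 — timely.
Step 5 — 15 and 58 days from November 26, 2005 (when the website notice is posted) are December 11, 2005 and January 23, 2006 respectively; done November 27, 2005 — 14 days before the window opened.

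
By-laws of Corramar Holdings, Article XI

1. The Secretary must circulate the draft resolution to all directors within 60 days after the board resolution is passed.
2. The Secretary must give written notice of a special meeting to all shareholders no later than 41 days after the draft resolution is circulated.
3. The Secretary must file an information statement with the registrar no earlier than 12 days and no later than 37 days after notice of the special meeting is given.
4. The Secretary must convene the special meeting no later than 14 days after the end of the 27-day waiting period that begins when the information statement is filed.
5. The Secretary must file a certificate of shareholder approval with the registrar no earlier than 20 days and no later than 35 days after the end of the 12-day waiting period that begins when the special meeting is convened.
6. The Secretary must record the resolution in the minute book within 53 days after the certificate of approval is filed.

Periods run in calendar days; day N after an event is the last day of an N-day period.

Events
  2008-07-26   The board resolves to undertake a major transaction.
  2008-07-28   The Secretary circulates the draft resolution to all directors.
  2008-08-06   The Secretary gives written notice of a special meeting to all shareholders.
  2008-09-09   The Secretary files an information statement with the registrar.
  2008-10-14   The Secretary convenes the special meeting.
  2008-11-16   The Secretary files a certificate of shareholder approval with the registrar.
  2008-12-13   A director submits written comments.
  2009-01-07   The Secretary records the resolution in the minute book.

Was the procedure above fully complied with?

Step 1 — counting 60 days from 2008-07-26 (when the board resolution is passed) gives a deadline of 2008-09-24; 2008-07-28 is within that limit.
Step 2 — counting 41 days from 2008-07-28 (when the draft resolution is circulated) gives a deadline of 2008-09-07; completed 2008-08-06, before the deadline.
Step 3 — 12 and 37 days from 2008-08-06 (when notice of the special meeting is given) are 2008-08-18 and 2008-09-12 respectively; done 2008-09-09 — within the window.
Step 4 — counting 14 days from 2008-10-06 (end of the 27-day waiting period, which began when the information statement is filed on 2008-09-09) gives a deadline of 2008-10-20; 2008-10-14 is within that limit.
Step 5 — 20 and 35 days from 2008-10-26 (end of the 12-day waiting period, which began when the special meeting is convened on 2008-10-14) are 2008-11-15 and 2008-11-30 respectively; done 2008-11-16, which is between those dates.
Step 6 — counting 53 days from 2008-11-16 (when the certificate of approval is filed) gives a deadline of 2009-01-08; done 2009-01-07 — timely.

Yes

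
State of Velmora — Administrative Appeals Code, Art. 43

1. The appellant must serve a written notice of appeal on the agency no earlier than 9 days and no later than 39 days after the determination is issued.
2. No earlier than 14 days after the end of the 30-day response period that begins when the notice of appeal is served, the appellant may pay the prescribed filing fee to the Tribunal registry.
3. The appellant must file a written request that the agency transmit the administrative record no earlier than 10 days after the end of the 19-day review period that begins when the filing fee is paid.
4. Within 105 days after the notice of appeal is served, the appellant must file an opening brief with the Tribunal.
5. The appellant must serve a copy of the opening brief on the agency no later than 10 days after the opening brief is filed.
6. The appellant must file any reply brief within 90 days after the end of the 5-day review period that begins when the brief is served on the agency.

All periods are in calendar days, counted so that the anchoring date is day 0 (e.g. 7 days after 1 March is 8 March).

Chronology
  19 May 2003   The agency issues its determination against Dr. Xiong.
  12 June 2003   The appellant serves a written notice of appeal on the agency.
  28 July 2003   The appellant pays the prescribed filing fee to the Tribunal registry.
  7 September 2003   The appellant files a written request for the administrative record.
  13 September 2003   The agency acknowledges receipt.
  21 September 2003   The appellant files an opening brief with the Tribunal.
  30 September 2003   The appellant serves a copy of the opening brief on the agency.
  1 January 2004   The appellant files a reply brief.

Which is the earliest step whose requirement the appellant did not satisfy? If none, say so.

(1) the permitted window runs from 19 May 2003 + 9 = 28 May 2003 to 19 May 2003 + 39 = 27 June 2003; done 12 June 2003, which is between those dates.
(2) permitted from 12 July 2003 + 14 days = 26 July 2003 onward; 28 July 2003 is on or after that date.
(3) permitted from 16 August 2003 + 10 days = 26 August 2003 onward; done 7 September 2003, after the minimum wait.
(4) due by 12 June 2003 + 105 days = 25 September 2003; 21 September 2003 is within that limit.
(5) due by 21 September 2003 + 10 days = 1 October 2003; completed 30 September 2003, before the deadline.
(6) due by 5 October 2003 + 90 days = 3 January 2004; 1 January 2004 is within that limit.

None — every step was satisfied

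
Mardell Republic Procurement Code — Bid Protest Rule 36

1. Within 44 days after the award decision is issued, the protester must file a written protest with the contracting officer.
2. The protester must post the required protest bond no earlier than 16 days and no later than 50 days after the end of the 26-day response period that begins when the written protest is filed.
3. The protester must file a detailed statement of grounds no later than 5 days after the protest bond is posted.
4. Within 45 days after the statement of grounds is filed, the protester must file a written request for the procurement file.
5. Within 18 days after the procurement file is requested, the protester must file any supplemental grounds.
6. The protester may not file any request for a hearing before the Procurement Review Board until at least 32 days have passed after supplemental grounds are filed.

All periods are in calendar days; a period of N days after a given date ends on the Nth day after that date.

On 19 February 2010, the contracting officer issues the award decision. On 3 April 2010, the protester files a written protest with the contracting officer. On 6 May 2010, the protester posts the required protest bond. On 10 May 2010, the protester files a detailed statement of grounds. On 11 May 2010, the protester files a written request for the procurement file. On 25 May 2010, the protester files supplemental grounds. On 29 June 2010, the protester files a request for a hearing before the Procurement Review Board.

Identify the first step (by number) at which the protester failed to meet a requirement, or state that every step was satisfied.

(1) due by 19 February 2010 + 44 days = 4 April 2010; 3 April 2010 is within that limit.
(2) the permitted window runs from 29 April 2010 + 16 = 15 May 2010 to 29 April 2010 + 50 = 18 June 2010; 6 May 2010 is 9 days too early.
Later steps need not be reached.

Step 2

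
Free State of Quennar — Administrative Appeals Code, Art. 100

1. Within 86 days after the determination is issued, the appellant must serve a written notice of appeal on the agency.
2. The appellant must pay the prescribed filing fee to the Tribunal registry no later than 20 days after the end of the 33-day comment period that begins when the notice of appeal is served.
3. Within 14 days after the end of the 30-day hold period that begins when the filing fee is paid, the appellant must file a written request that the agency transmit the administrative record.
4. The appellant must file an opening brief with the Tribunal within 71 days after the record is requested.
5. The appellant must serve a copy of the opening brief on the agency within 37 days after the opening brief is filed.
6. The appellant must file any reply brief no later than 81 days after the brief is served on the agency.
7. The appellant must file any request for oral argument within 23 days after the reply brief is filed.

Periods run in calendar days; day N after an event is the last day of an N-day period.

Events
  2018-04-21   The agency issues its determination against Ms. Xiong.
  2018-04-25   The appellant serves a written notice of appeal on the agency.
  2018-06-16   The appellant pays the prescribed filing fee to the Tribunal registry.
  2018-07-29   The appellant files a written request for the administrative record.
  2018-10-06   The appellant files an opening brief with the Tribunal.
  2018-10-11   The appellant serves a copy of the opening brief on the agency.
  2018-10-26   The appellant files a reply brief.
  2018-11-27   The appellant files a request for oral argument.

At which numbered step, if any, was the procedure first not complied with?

Step 1 — counting 86 days from 2018-04-21 (when the determination is issued) gives a deadline of 2018-07-16; done 2018-04-25 — timely.
Step 2 — counting 20 days from 2018-05-28 (end of the 33-day comment period, which began when the notice of appeal is served on 2018-04-25) gives a deadline of 2018-06-17; 2018-06-16 is within that limit.
Step 3 — counting 14 days from 2018-07-16 (end of the 30-day hold period, which began when the filing fee is paid on 2018-06-16) gives a deadline of 2018-07-30; 2018-07-29 is within that limit.
Step 4 — counting 71 days from 2018-07-29 (when the record is requested) gives a deadline of 2018-10-08; completed 2018-10-06, before the deadline.
Step 5 — counting 37 days from 2018-10-06 (when the opening brief is filed) gives a deadline of 2018-11-12; completed 2018-10-11, before the deadline.
Step 6 — counting 81 days from 2018-10-11 (when the brief is served on the agency) gives a deadline of 2018-12-31; completed 2018-10-26, before the deadline.
Step 7 — counting 23 days from 2018-10-26 (when the reply brief is filed) gives a deadline of 2018-11-18; not done until 2018-11-27, 9 days after the deadline.
The analysis stops there.

Step 7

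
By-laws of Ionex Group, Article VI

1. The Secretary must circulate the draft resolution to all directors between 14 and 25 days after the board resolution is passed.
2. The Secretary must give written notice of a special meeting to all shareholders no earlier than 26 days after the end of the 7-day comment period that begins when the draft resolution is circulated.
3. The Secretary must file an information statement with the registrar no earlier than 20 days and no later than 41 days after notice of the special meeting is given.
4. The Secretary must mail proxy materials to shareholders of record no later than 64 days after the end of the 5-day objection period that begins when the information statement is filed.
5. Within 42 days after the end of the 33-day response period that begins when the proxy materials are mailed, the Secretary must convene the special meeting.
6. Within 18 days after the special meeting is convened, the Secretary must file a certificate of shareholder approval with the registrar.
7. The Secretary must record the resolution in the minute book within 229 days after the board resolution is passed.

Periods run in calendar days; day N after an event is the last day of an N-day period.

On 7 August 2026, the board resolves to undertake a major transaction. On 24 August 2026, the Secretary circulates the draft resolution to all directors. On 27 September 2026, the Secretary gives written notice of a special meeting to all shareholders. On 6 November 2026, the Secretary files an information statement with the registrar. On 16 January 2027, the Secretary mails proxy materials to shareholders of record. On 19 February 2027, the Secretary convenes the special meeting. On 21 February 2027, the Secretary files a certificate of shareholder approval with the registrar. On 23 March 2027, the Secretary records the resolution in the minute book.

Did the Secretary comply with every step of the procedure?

No

Step 1: the window is 14–25 days after 7 August 2026 (when the board resolution is passed), so 21 August 2026 through 1 September 2026; done 24 August 2026 — within the window.
Step 2: the earliest permitted date is 26 days after 31 August 2026 (end of the 7-day comment period, which began when the draft resolution is circulated on 24 August 2026), i.e. 26 September 2026; 27 September 2026 is on or after that date.
Step 3: the window is 20–41 days after 27 September 2026 (when notice of the special meeting is given), so 17 October 2026 through 7 November 2026; 6 November 2026 falls inside that range.
Step 4: 64 days after 11 November 2026 (end of the 5-day objection period, which began when the information statement is filed on 6 November 2026) is 14 January 2027; not done until 16 January 2027, 2 days after the deadline.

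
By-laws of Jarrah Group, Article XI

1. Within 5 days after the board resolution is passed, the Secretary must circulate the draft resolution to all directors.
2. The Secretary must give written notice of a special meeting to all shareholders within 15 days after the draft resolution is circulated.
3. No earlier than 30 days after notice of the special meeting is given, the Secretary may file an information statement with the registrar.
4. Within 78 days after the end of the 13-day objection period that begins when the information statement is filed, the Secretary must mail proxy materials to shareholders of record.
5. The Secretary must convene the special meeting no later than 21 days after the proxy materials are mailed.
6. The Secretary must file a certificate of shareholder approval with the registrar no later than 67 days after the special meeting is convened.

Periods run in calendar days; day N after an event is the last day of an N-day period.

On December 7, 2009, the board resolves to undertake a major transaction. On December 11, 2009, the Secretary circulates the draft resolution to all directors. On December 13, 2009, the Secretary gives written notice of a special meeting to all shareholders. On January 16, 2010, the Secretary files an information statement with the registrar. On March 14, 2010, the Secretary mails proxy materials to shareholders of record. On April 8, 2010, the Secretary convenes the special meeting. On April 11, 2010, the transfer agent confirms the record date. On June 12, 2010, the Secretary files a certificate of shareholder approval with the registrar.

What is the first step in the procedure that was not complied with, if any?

Step 1 — counting 5 days from December 7, 2009 (when the board resolution is passed) gives a deadline of December 12, 2009; December 11, 2009 is within that limit.
Step 2 — counting 15 days from December 11, 2009 (when the draft resolution is circulated) gives a deadline of December 26, 2009; completed December 13, 2009, before the deadline.
Step 3 — must wait 30 days from December 13, 2009 (when notice of the special meeting is given), so not before January 12, 2010; done January 16, 2010 — permitted.
Step 4 — counting 78 days from January 29, 2010 (end of the 13-day objection period, which began when the information statement is filed on January 16, 2010) gives a deadline of April 17, 2010; March 14, 2010 is within that limit.
Step 5 — counting 21 days from March 14, 2010 (when the proxy materials are mailed) gives a deadline of April 4, 2010; April 8, 2010 misses that deadline by 4 days.
Later steps need not be reached.

Step 5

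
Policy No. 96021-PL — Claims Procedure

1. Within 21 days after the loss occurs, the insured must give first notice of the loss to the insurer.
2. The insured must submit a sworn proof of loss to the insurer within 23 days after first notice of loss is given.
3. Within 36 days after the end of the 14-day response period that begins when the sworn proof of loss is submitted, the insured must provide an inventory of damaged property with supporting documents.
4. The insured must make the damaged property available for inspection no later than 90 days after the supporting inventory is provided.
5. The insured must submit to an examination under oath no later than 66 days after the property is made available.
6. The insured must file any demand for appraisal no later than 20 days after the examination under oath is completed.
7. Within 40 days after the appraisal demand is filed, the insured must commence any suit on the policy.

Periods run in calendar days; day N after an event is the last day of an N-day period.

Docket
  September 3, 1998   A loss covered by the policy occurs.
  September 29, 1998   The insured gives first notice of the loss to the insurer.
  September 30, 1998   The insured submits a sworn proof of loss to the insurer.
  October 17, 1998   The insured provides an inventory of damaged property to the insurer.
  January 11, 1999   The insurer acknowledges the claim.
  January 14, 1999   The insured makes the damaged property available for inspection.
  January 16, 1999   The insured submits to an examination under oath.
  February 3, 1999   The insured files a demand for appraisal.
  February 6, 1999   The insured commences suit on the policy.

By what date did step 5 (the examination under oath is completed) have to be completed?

March 21, 1999

Step 5 runs from January 14, 1999, when the property is made available. 66 days after January 14, 1999 is March 21, 1999.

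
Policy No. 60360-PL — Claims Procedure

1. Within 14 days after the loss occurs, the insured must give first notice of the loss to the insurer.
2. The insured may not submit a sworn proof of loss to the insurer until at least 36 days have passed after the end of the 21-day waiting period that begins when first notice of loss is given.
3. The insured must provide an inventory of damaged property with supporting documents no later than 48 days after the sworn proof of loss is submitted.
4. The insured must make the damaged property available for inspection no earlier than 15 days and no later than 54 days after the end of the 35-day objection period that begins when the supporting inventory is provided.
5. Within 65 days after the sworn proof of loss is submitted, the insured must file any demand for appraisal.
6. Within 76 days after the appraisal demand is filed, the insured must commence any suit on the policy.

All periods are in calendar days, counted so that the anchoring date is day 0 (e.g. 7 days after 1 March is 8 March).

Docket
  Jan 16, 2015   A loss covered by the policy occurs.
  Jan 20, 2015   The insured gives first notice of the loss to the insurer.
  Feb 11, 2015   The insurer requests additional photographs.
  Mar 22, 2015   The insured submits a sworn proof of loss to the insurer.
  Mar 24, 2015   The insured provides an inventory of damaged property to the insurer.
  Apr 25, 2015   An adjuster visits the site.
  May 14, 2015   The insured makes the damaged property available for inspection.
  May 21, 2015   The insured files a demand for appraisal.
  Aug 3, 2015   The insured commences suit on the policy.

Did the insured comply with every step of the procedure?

Step 1 — counting 14 days from Jan 16, 2015 (when the loss occurs) gives a deadline of Jan 30, 2015; done Jan 20, 2015 — timely.
Step 2 — must wait 36 days from Feb 10, 2015 (end of the 21-day waiting period, which began when first notice of loss is given on Jan 20, 2015), so not before Mar 18, 2015; done Mar 22, 2015 — permitted.
Step 3 — counting 48 days from Mar 22, 2015 (when the sworn proof of loss is submitted) gives a deadline of May 9, 2015; completed Mar 24, 2015, before the deadline.
Step 4 — 15 and 54 days from Apr 28, 2015 (end of the 35-day objection period, which began when the supporting inventory is provided on Mar 24, 2015) are May 13, 2015 and Jun 21, 2015 respectively; May 14, 2015 falls inside that range.
Step 5 — counting 65 days from Mar 22, 2015 (when the sworn proof of loss is submitted) gives a deadline of May 26, 2015; May 21, 2015 is within that limit.
Step 6 — counting 76 days from May 21, 2015 (when the appraisal demand is filed) gives a deadline of Aug 5, 2015; done Aug 3, 2015 — timely.

Yes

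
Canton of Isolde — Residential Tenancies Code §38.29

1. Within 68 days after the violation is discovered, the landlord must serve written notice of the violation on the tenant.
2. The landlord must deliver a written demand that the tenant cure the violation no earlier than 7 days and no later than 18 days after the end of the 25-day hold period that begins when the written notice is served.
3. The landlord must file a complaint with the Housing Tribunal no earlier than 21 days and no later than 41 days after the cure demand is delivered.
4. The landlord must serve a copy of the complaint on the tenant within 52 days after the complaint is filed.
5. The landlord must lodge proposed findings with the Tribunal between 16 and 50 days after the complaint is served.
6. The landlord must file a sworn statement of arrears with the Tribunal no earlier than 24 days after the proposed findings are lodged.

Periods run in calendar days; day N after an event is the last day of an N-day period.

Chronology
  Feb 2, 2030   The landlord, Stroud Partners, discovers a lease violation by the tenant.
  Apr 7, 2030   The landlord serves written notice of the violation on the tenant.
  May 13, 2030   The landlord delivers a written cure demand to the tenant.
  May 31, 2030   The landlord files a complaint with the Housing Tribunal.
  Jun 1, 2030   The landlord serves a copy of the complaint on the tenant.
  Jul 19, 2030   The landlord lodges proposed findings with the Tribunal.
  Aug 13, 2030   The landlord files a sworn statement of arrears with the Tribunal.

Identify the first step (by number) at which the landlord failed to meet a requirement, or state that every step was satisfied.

Step 1 — counting 68 days from Feb 2, 2030 (when the violation is discovered) gives a deadline of Apr 11, 2030; completed Apr 7, 2030, before the deadline.
Step 2 — 7 and 18 days from May 2, 2030 (end of the 25-day hold period, which began when the written notice is served on Apr 7, 2030) are May 9, 2030 and May 20, 2030 respectively; done May 13, 2030, which is between those dates.
Step 3 — 21 and 41 days from May 13, 2030 (when the cure demand is delivered) are Jun 3, 2030 and Jun 23, 2030 respectively; May 31, 2030 is 3 days too early.

Step 3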